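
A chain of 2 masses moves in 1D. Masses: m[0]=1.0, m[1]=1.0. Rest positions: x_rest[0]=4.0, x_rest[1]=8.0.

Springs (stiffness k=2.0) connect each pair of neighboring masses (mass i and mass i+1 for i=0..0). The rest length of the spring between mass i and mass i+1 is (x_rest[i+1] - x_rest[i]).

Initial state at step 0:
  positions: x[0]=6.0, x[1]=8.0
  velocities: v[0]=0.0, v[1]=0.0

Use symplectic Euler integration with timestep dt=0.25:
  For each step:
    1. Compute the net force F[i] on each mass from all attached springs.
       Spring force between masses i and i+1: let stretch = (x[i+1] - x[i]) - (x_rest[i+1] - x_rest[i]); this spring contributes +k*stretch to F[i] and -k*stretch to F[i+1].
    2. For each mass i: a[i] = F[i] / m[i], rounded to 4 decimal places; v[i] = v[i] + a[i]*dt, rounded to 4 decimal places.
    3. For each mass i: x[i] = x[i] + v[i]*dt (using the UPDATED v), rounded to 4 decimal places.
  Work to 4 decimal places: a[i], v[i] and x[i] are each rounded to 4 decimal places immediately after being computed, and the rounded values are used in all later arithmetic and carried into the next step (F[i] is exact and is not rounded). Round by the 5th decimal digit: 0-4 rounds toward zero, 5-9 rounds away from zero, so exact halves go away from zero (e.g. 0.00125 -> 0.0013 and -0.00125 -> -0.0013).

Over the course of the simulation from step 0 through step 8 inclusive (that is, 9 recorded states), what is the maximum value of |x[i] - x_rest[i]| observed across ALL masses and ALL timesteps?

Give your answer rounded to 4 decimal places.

Step 0: x=[6.0000 8.0000] v=[0.0000 0.0000]
Step 1: x=[5.7500 8.2500] v=[-1.0000 1.0000]
Step 2: x=[5.3125 8.6875] v=[-1.7500 1.7500]
Step 3: x=[4.7969 9.2031] v=[-2.0625 2.0625]
Step 4: x=[4.3321 9.6680] v=[-1.8594 1.8594]
Step 5: x=[4.0342 9.9659] v=[-1.1915 1.1915]
Step 6: x=[3.9778 10.0223] v=[-0.2257 0.2257]
Step 7: x=[4.1770 9.8232] v=[0.7966 -0.7966]
Step 8: x=[4.5819 9.4183] v=[1.6197 -1.6197]
Max displacement = 2.0223

Answer: 2.0223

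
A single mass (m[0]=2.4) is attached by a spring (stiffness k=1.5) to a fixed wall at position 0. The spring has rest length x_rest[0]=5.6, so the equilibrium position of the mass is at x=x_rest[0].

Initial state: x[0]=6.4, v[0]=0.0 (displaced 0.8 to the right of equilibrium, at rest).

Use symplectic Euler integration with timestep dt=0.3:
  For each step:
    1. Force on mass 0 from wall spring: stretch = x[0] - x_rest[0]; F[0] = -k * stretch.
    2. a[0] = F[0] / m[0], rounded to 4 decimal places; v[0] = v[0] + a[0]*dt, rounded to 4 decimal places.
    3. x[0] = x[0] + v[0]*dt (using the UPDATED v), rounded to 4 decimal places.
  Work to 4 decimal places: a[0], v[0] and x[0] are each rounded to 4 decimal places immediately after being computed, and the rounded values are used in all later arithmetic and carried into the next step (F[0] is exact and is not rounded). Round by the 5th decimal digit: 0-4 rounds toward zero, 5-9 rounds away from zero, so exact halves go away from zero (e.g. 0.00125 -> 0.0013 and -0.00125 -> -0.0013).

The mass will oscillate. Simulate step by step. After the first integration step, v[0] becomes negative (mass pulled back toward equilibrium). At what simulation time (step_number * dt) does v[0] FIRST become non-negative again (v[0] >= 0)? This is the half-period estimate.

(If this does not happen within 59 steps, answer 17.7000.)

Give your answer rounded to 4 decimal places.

Step 0: x=[6.4000] v=[0.0000]
Step 1: x=[6.3550] v=[-0.1500]
Step 2: x=[6.2675] v=[-0.2916]
Step 3: x=[6.1425] v=[-0.4168]
Step 4: x=[5.9870] v=[-0.5185]
Step 5: x=[5.8097] v=[-0.5911]
Step 6: x=[5.6206] v=[-0.6304]
Step 7: x=[5.4303] v=[-0.6343]
Step 8: x=[5.2496] v=[-0.6025]
Step 9: x=[5.0886] v=[-0.5368]
Step 10: x=[4.9563] v=[-0.4409]
Step 11: x=[4.8602] v=[-0.3202]
Step 12: x=[4.8058] v=[-0.1815]
Step 13: x=[4.7960] v=[-0.0326]
Step 14: x=[4.8315] v=[0.1182]
First v>=0 after going negative at step 14, time=4.2000

Answer: 4.2000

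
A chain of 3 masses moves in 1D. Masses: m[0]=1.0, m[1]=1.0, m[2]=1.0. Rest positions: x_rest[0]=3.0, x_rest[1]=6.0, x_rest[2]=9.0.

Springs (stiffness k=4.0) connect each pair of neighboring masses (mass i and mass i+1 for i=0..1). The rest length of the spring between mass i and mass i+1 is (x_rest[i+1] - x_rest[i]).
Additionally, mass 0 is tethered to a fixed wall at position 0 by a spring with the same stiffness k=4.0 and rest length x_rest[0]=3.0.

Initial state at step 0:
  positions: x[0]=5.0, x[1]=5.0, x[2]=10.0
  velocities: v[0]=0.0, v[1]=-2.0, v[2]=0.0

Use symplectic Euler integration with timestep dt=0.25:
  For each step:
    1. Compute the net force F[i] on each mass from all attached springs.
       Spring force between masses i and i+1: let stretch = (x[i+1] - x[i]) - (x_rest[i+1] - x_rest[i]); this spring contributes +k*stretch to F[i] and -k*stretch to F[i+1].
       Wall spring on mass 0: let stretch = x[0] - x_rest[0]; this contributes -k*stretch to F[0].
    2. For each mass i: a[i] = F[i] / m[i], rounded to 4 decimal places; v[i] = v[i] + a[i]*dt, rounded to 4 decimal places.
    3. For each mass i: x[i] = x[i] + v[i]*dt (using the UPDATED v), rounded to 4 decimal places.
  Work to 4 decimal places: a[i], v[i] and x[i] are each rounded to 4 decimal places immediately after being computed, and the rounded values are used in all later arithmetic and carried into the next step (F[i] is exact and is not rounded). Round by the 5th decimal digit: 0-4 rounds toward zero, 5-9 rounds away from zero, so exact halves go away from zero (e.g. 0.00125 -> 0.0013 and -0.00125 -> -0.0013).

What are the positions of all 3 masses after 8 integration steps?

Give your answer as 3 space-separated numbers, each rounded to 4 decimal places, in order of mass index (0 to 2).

Step 0: x=[5.0000 5.0000 10.0000] v=[0.0000 -2.0000 0.0000]
Step 1: x=[3.7500 5.7500 9.5000] v=[-5.0000 3.0000 -2.0000]
Step 2: x=[2.0625 6.9375 8.8125] v=[-6.7500 4.7500 -2.7500]
Step 3: x=[1.0781 7.3750 8.4063] v=[-3.9375 1.7500 -1.6250]
Step 4: x=[1.3984 6.4961 8.4922] v=[1.2813 -3.5156 0.3437]
Step 5: x=[2.6436 4.8418 8.8291] v=[4.9806 -6.6172 1.3476]
Step 6: x=[3.7774 3.6348 8.9192] v=[4.5352 -4.8281 0.3603]
Step 7: x=[3.9312 3.7845 8.4382] v=[0.6152 0.5989 -1.9241]
Step 8: x=[3.0655 5.1343 7.5438] v=[-3.4627 5.3993 -3.5778]

Answer: 3.0655 5.1343 7.5438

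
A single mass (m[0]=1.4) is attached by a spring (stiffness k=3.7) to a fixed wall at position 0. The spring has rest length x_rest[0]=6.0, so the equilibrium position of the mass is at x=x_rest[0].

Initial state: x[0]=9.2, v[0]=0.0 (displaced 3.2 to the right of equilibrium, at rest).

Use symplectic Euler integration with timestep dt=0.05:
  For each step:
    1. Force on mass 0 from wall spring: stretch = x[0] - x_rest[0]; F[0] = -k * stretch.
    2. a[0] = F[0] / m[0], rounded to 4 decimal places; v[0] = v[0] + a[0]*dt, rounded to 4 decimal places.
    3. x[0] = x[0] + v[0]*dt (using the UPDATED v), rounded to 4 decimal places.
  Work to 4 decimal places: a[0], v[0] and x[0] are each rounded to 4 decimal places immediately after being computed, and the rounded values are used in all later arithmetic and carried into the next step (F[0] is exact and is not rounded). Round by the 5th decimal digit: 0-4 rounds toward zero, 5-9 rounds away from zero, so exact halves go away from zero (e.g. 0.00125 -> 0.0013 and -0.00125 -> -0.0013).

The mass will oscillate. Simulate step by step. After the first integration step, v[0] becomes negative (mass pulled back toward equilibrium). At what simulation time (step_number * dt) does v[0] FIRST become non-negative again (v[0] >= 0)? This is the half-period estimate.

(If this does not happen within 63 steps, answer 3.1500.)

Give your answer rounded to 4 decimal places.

Step 0: x=[9.2000] v=[0.0000]
Step 1: x=[9.1789] v=[-0.4229]
Step 2: x=[9.1368] v=[-0.8430]
Step 3: x=[9.0739] v=[-1.2575]
Step 4: x=[8.9907] v=[-1.6637]
Step 5: x=[8.8878] v=[-2.0589]
Step 6: x=[8.7658] v=[-2.4405]
Step 7: x=[8.6255] v=[-2.8060]
Step 8: x=[8.4679] v=[-3.1529]
Step 9: x=[8.2940] v=[-3.4790]
Step 10: x=[8.1049] v=[-3.7821]
Step 11: x=[7.9019] v=[-4.0603]
Step 12: x=[7.6863] v=[-4.3116]
Step 13: x=[7.4596] v=[-4.5344]
Step 14: x=[7.2232] v=[-4.7273]
Step 15: x=[6.9788] v=[-4.8889]
Step 16: x=[6.7279] v=[-5.0182]
Step 17: x=[6.4722] v=[-5.1144]
Step 18: x=[6.2134] v=[-5.1768]
Step 19: x=[5.9532] v=[-5.2050]
Step 20: x=[5.6933] v=[-5.1988]
Step 21: x=[5.4354] v=[-5.1583]
Step 22: x=[5.1812] v=[-5.0837]
Step 23: x=[4.9324] v=[-4.9755]
Step 24: x=[4.6907] v=[-4.8344]
Step 25: x=[4.4576] v=[-4.6614]
Step 26: x=[4.2347] v=[-4.4576]
Step 27: x=[4.0235] v=[-4.2243]
Step 28: x=[3.8253] v=[-3.9631]
Step 29: x=[3.6415] v=[-3.6757]
Step 30: x=[3.4733] v=[-3.3640]
Step 31: x=[3.3218] v=[-3.0301]
Step 32: x=[3.1880] v=[-2.6762]
Step 33: x=[3.0728] v=[-2.3046]
Step 34: x=[2.9769] v=[-1.9178]
Step 35: x=[2.9010] v=[-1.5183]
Step 36: x=[2.8456] v=[-1.1088]
Step 37: x=[2.8110] v=[-0.6920]
Step 38: x=[2.7975] v=[-0.2706]
Step 39: x=[2.8051] v=[0.1526]
First v>=0 after going negative at step 39, time=1.9500

Answer: 1.9500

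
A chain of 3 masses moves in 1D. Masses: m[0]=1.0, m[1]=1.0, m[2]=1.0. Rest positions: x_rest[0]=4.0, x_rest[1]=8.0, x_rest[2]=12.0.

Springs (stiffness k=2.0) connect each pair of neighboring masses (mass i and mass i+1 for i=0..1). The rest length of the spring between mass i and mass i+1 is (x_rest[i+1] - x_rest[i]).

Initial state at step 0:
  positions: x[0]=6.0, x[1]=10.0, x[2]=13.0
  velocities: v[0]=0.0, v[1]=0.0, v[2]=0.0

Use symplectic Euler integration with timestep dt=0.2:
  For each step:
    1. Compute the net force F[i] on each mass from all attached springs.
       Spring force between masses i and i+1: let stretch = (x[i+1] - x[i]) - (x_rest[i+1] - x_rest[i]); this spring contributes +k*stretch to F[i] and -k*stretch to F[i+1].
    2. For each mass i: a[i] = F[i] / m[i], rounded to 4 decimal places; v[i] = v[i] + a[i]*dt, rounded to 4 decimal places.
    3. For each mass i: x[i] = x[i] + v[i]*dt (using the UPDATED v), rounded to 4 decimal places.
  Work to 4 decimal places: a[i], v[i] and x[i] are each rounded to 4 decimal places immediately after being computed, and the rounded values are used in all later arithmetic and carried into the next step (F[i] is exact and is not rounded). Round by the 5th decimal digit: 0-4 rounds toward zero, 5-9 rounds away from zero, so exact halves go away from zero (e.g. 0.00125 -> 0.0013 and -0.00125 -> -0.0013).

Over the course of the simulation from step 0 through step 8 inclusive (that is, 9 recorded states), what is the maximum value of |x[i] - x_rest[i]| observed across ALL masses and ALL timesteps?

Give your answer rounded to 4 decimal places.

Answer: 2.1266

Derivation:
Step 0: x=[6.0000 10.0000 13.0000] v=[0.0000 0.0000 0.0000]
Step 1: x=[6.0000 9.9200 13.0800] v=[0.0000 -0.4000 0.4000]
Step 2: x=[5.9936 9.7792 13.2272] v=[-0.0320 -0.7040 0.7360]
Step 3: x=[5.9700 9.6114 13.4186] v=[-0.1178 -0.8390 0.9568]
Step 4: x=[5.9178 9.4569 13.6254] v=[-0.2612 -0.7727 1.0339]
Step 5: x=[5.8287 9.3527 13.8187] v=[-0.4456 -0.5209 0.9665]
Step 6: x=[5.7015 9.3239 13.9747] v=[-0.6360 -0.1441 0.7801]
Step 7: x=[5.5441 9.3774 14.0787] v=[-0.7870 0.2673 0.5198]
Step 8: x=[5.3734 9.5003 14.1266] v=[-0.8537 0.6145 0.2393]
Max displacement = 2.1266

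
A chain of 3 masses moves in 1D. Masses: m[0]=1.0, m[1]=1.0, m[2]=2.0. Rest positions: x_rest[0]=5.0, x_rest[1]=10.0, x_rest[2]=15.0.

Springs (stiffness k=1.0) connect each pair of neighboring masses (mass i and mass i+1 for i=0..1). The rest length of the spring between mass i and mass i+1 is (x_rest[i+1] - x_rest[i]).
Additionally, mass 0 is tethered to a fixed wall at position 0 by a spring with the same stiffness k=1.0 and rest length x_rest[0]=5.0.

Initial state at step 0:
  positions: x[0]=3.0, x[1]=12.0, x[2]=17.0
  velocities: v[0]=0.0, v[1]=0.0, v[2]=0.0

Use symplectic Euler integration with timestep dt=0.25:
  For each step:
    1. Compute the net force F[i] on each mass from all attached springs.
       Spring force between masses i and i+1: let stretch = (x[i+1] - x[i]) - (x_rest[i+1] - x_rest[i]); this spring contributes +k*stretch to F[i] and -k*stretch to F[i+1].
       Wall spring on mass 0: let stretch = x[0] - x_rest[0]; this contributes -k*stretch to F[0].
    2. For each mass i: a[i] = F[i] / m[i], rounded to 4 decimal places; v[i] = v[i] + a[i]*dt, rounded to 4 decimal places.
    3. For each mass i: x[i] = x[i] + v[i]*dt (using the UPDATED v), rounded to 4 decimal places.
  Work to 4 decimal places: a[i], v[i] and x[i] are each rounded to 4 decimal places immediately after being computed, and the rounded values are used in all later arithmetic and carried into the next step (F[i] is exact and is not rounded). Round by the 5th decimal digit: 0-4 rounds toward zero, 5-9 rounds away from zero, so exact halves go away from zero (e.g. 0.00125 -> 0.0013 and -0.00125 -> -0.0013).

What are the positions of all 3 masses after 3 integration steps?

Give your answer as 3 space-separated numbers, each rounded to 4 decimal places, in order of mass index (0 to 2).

Answer: 4.9487 10.7622 16.9629

Derivation:
Step 0: x=[3.0000 12.0000 17.0000] v=[0.0000 0.0000 0.0000]
Step 1: x=[3.3750 11.7500 17.0000] v=[1.5000 -1.0000 0.0000]
Step 2: x=[4.0625 11.3047 16.9922] v=[2.7500 -1.7813 -0.0313]
Step 3: x=[4.9487 10.7622 16.9629] v=[3.5449 -2.1700 -0.1173]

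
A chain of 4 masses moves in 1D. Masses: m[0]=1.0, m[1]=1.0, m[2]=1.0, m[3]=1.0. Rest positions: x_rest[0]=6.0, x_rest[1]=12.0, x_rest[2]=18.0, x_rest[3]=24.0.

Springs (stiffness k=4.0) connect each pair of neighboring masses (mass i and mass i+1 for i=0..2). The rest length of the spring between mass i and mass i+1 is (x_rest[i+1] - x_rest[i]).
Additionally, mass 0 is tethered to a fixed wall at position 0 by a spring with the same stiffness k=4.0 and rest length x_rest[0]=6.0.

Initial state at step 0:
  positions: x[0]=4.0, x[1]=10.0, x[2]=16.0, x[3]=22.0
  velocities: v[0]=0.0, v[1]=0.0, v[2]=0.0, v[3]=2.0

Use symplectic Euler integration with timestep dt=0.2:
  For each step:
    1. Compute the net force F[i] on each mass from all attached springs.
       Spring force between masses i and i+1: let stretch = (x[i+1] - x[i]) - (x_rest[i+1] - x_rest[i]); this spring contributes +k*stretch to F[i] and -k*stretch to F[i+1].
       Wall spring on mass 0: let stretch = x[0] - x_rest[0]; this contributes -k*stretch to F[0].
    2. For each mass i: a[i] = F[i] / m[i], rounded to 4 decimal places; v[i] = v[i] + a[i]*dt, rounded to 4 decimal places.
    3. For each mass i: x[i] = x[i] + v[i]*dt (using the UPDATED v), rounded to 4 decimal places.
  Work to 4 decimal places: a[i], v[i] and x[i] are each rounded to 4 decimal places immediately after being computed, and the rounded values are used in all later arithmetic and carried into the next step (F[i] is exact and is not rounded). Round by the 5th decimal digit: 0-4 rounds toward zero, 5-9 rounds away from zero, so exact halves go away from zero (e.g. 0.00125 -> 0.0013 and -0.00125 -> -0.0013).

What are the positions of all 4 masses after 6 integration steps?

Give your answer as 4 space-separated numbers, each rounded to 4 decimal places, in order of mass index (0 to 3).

Answer: 6.3014 11.8799 17.3738 23.0908

Derivation:
Step 0: x=[4.0000 10.0000 16.0000 22.0000] v=[0.0000 0.0000 0.0000 2.0000]
Step 1: x=[4.3200 10.0000 16.0000 22.4000] v=[1.6000 0.0000 0.0000 2.0000]
Step 2: x=[4.8576 10.0512 16.0640 22.7360] v=[2.6880 0.2560 0.3200 1.6800]
Step 3: x=[5.4490 10.2335 16.2335 22.9645] v=[2.9568 0.9114 0.8474 1.1424]
Step 4: x=[5.9340 10.6103 16.5199 23.0760] v=[2.4252 1.8838 1.4322 0.5576]
Step 5: x=[6.2178 11.1844 16.9098 23.0985] v=[1.4190 2.8704 1.9494 0.1127]
Step 6: x=[6.3014 11.8799 17.3738 23.0908] v=[0.4180 3.4774 2.3200 -0.0383]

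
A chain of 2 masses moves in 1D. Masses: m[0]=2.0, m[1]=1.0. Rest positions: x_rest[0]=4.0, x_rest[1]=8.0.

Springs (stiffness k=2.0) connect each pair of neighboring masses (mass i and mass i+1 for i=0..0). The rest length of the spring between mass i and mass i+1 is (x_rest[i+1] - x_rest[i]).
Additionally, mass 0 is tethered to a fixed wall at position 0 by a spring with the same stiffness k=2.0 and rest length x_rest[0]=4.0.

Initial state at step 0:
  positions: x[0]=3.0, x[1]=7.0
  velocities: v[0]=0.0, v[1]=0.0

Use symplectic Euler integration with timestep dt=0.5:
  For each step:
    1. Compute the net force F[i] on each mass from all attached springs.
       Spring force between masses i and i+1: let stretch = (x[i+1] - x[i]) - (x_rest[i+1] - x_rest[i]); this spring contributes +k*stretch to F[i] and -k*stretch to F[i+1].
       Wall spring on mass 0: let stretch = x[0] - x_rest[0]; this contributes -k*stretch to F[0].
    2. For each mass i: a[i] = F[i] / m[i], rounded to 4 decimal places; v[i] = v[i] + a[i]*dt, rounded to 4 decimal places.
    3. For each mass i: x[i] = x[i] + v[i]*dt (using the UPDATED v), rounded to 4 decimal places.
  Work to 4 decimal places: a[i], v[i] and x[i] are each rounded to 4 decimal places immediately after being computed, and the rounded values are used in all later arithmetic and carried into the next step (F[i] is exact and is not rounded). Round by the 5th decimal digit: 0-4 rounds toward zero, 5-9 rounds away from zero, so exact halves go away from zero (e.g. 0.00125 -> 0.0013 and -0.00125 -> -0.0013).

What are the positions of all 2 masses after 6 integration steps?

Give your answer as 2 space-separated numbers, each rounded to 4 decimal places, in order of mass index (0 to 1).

Step 0: x=[3.0000 7.0000] v=[0.0000 0.0000]
Step 1: x=[3.2500 7.0000] v=[0.5000 0.0000]
Step 2: x=[3.6250 7.1250] v=[0.7500 0.2500]
Step 3: x=[3.9688 7.5000] v=[0.6875 0.7500]
Step 4: x=[4.2032 8.1094] v=[0.4687 1.2188]
Step 5: x=[4.3633 8.7657] v=[0.3202 1.3126]
Step 6: x=[4.5332 9.2208] v=[0.3398 0.9102]

Answer: 4.5332 9.2208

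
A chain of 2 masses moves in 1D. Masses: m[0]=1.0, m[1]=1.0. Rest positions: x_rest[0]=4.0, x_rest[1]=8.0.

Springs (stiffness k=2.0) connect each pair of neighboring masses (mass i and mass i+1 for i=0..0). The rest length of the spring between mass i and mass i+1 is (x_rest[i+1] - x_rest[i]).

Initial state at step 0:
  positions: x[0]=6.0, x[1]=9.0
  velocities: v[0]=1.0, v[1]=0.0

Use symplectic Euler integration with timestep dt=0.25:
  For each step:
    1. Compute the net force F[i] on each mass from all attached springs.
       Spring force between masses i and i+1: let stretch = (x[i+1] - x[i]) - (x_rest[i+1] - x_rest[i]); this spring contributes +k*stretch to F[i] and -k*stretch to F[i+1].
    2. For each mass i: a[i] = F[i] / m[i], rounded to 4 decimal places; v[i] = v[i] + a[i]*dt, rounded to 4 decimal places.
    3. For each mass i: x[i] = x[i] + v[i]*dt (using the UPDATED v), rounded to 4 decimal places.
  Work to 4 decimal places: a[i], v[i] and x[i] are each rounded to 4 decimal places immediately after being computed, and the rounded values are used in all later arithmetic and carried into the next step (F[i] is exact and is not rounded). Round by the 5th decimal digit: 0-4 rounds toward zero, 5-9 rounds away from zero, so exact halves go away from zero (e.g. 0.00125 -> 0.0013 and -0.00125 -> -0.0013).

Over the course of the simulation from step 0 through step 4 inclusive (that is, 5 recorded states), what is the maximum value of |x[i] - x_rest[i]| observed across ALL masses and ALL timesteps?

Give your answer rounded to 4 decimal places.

Answer: 2.1250

Derivation:
Step 0: x=[6.0000 9.0000] v=[1.0000 0.0000]
Step 1: x=[6.1250 9.1250] v=[0.5000 0.5000]
Step 2: x=[6.1250 9.3750] v=[0.0000 1.0000]
Step 3: x=[6.0313 9.7188] v=[-0.3750 1.3750]
Step 4: x=[5.8985 10.1016] v=[-0.5313 1.5313]
Max displacement = 2.1250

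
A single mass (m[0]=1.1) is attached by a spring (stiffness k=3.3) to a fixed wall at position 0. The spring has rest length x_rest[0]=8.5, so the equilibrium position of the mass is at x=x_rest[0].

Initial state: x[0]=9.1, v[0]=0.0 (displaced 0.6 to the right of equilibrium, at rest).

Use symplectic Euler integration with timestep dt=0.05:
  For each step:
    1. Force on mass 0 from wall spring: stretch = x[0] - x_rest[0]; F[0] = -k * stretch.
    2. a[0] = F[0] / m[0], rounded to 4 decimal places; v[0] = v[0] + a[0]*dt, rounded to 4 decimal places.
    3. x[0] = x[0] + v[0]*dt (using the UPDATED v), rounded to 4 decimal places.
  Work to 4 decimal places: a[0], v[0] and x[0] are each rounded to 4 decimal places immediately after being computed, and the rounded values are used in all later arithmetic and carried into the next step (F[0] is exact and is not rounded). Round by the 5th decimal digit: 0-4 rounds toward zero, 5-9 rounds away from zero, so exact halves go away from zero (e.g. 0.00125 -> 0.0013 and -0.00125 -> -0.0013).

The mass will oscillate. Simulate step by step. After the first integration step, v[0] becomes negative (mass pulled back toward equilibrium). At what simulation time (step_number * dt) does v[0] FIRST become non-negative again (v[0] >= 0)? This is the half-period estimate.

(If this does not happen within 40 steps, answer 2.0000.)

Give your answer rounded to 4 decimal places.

Step 0: x=[9.1000] v=[0.0000]
Step 1: x=[9.0955] v=[-0.0900]
Step 2: x=[9.0865] v=[-0.1793]
Step 3: x=[9.0731] v=[-0.2673]
Step 4: x=[9.0554] v=[-0.3533]
Step 5: x=[9.0336] v=[-0.4366]
Step 6: x=[9.0078] v=[-0.5166]
Step 7: x=[8.9782] v=[-0.5928]
Step 8: x=[8.9450] v=[-0.6645]
Step 9: x=[8.9084] v=[-0.7313]
Step 10: x=[8.8688] v=[-0.7926]
Step 11: x=[8.8264] v=[-0.8479]
Step 12: x=[8.7816] v=[-0.8969]
Step 13: x=[8.7346] v=[-0.9391]
Step 14: x=[8.6859] v=[-0.9743]
Step 15: x=[8.6358] v=[-1.0022]
Step 16: x=[8.5847] v=[-1.0226]
Step 17: x=[8.5329] v=[-1.0353]
Step 18: x=[8.4809] v=[-1.0402]
Step 19: x=[8.4290] v=[-1.0373]
Step 20: x=[8.3777] v=[-1.0267]
Step 21: x=[8.3273] v=[-1.0084]
Step 22: x=[8.2782] v=[-0.9825]
Step 23: x=[8.2307] v=[-0.9492]
Step 24: x=[8.1853] v=[-0.9088]
Step 25: x=[8.1422] v=[-0.8616]
Step 26: x=[8.1018] v=[-0.8079]
Step 27: x=[8.0644] v=[-0.7482]
Step 28: x=[8.0303] v=[-0.6829]
Step 29: x=[7.9997] v=[-0.6124]
Step 30: x=[7.9728] v=[-0.5374]
Step 31: x=[7.9499] v=[-0.4583]
Step 32: x=[7.9311] v=[-0.3758]
Step 33: x=[7.9166] v=[-0.2905]
Step 34: x=[7.9065] v=[-0.2030]
Step 35: x=[7.9008] v=[-0.1140]
Step 36: x=[7.8996] v=[-0.0241]
Step 37: x=[7.9029] v=[0.0660]
First v>=0 after going negative at step 37, time=1.8500

Answer: 1.8500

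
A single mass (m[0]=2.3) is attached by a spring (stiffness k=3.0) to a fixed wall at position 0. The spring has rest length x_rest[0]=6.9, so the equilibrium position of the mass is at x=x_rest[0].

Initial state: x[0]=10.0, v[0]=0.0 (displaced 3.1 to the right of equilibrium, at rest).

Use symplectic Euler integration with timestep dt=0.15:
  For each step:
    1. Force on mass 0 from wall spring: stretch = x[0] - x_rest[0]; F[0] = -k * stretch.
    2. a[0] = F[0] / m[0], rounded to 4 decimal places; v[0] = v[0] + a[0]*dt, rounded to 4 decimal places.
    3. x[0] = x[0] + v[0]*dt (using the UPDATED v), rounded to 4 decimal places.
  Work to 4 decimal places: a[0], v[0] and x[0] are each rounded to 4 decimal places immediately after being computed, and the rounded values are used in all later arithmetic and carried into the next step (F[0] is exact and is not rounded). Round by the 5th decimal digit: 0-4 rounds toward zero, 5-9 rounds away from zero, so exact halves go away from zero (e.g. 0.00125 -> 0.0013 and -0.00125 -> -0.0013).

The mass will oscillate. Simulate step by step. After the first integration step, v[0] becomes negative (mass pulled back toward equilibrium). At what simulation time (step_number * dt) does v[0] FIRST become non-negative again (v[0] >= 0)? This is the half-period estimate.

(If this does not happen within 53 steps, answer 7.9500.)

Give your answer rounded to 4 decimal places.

Answer: 2.8500

Derivation:
Step 0: x=[10.0000] v=[0.0000]
Step 1: x=[9.9090] v=[-0.6065]
Step 2: x=[9.7297] v=[-1.1952]
Step 3: x=[9.4674] v=[-1.7488]
Step 4: x=[9.1297] v=[-2.2511]
Step 5: x=[8.7266] v=[-2.6873]
Step 6: x=[8.2699] v=[-3.0447]
Step 7: x=[7.7730] v=[-3.3127]
Step 8: x=[7.2505] v=[-3.4835]
Step 9: x=[6.7177] v=[-3.5521]
Step 10: x=[6.1902] v=[-3.5164]
Step 11: x=[5.6836] v=[-3.3775]
Step 12: x=[5.2127] v=[-3.1395]
Step 13: x=[4.7913] v=[-2.8094]
Step 14: x=[4.4318] v=[-2.3968]
Step 15: x=[4.1447] v=[-1.9139]
Step 16: x=[3.9385] v=[-1.3748]
Step 17: x=[3.8192] v=[-0.7954]
Step 18: x=[3.7903] v=[-0.1926]
Step 19: x=[3.8527] v=[0.4158]
First v>=0 after going negative at step 19, time=2.8500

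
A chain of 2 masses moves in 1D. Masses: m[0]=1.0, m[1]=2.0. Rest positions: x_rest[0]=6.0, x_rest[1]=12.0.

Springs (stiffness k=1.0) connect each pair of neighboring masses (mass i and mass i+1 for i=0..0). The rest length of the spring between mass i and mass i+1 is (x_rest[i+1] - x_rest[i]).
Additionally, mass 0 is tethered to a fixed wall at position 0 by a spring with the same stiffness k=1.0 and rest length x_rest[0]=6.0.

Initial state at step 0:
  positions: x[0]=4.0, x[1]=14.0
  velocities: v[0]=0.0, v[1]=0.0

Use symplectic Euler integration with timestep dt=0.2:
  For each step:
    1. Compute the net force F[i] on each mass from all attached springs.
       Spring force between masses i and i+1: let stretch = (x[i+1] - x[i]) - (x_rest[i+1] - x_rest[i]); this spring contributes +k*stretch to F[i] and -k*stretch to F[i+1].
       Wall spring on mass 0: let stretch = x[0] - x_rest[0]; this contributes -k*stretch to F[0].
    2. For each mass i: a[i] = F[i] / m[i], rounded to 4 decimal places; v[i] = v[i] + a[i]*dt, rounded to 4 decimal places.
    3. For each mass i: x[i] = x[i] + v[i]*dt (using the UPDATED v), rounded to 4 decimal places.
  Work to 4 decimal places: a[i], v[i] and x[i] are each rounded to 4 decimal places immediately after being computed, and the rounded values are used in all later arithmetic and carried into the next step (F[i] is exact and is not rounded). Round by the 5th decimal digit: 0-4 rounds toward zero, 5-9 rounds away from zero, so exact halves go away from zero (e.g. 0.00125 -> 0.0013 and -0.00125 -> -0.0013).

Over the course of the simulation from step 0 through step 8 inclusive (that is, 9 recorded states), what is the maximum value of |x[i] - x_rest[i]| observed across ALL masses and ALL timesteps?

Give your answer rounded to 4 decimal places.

Answer: 2.7944

Derivation:
Step 0: x=[4.0000 14.0000] v=[0.0000 0.0000]
Step 1: x=[4.2400 13.9200] v=[1.2000 -0.4000]
Step 2: x=[4.6976 13.7664] v=[2.2880 -0.7680]
Step 3: x=[5.3300 13.5514] v=[3.1622 -1.0749]
Step 4: x=[6.0781 13.2920] v=[3.7405 -1.2970]
Step 5: x=[6.8716 13.0083] v=[3.9677 -1.4184]
Step 6: x=[7.6357 12.7219] v=[3.8207 -1.4321]
Step 7: x=[8.2979 12.4538] v=[3.3108 -1.3407]
Step 8: x=[8.7944 12.2225] v=[2.4824 -1.1563]
Max displacement = 2.7944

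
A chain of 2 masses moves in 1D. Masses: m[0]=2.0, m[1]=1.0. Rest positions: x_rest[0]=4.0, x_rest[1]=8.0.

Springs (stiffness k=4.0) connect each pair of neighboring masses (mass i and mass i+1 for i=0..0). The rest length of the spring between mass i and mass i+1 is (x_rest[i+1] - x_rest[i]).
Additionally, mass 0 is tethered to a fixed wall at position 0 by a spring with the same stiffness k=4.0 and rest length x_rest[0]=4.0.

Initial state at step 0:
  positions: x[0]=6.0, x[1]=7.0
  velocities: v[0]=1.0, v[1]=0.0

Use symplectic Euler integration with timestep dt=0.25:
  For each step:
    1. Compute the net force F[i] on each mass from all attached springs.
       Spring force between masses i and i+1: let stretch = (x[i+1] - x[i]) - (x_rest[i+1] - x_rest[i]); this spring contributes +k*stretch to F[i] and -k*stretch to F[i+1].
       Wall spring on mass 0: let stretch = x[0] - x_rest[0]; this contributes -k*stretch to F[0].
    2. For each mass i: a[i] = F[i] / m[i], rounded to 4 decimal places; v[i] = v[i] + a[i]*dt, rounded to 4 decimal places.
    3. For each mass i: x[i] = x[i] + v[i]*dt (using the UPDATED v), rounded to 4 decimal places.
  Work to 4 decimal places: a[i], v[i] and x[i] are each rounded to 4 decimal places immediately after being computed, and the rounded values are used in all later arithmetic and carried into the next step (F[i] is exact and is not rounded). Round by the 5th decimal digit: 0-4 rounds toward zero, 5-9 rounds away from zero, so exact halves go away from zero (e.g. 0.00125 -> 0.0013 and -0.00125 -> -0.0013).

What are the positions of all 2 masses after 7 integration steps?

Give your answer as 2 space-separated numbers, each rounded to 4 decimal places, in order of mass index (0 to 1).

Step 0: x=[6.0000 7.0000] v=[1.0000 0.0000]
Step 1: x=[5.6250 7.7500] v=[-1.5000 3.0000]
Step 2: x=[4.8125 8.9688] v=[-3.2500 4.8750]
Step 3: x=[3.9180 10.1485] v=[-3.5781 4.7187]
Step 4: x=[3.3125 10.7706] v=[-2.4219 2.4882]
Step 5: x=[3.2252 10.5281] v=[-0.3491 -0.9699]
Step 6: x=[3.6477 9.4599] v=[1.6898 -4.2728]
Step 7: x=[4.3407 7.9387] v=[2.7721 -6.0850]

Answer: 4.3407 7.9387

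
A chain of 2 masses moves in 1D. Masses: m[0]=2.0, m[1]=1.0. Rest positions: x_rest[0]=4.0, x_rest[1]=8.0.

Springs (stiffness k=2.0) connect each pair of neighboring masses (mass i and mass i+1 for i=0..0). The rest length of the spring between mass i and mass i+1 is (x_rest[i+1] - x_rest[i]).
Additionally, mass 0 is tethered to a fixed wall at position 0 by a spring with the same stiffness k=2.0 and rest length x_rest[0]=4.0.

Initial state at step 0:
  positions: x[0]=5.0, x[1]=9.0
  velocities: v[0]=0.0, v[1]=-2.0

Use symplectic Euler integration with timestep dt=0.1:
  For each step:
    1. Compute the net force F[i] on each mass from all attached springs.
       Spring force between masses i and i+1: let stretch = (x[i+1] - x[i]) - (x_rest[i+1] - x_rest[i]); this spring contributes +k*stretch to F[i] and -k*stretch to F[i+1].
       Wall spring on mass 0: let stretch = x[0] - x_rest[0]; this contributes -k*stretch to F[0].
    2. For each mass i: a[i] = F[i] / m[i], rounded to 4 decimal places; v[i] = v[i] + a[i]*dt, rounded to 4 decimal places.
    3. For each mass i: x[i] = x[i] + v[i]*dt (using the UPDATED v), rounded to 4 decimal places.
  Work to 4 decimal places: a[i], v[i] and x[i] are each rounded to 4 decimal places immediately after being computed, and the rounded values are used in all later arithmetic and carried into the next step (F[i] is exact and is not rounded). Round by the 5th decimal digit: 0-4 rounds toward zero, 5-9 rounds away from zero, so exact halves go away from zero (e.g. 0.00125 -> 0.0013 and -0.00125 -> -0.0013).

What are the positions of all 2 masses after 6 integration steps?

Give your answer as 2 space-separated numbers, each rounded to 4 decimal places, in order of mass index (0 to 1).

Step 0: x=[5.0000 9.0000] v=[0.0000 -2.0000]
Step 1: x=[4.9900 8.8000] v=[-0.1000 -2.0000]
Step 2: x=[4.9682 8.6038] v=[-0.2180 -1.9620]
Step 3: x=[4.9331 8.4149] v=[-0.3513 -1.8891]
Step 4: x=[4.8835 8.2364] v=[-0.4964 -1.7855]
Step 5: x=[4.8186 8.0708] v=[-0.6495 -1.6561]
Step 6: x=[4.7380 7.9202] v=[-0.8061 -1.5065]

Answer: 4.7380 7.9202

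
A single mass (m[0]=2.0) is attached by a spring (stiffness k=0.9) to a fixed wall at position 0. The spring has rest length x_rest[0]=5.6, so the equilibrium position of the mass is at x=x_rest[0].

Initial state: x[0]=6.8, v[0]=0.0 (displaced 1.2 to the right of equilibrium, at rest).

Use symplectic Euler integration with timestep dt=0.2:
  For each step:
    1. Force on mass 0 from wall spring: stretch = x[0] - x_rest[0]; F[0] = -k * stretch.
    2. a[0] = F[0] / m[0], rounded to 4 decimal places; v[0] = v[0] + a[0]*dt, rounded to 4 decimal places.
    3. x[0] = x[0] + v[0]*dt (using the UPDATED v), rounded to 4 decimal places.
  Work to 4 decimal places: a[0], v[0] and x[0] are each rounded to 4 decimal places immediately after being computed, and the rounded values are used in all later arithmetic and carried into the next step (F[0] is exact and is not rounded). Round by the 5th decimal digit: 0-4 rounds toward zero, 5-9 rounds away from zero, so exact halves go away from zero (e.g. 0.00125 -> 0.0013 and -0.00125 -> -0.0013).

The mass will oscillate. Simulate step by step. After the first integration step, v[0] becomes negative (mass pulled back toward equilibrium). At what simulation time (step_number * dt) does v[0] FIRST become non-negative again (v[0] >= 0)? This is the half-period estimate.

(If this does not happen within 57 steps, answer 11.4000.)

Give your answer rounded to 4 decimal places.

Step 0: x=[6.8000] v=[0.0000]
Step 1: x=[6.7784] v=[-0.1080]
Step 2: x=[6.7356] v=[-0.2141]
Step 3: x=[6.6723] v=[-0.3163]
Step 4: x=[6.5897] v=[-0.4128]
Step 5: x=[6.4893] v=[-0.5019]
Step 6: x=[6.3729] v=[-0.5819]
Step 7: x=[6.2426] v=[-0.6515]
Step 8: x=[6.1007] v=[-0.7093]
Step 9: x=[5.9498] v=[-0.7544]
Step 10: x=[5.7926] v=[-0.7859]
Step 11: x=[5.6320] v=[-0.8032]
Step 12: x=[5.4708] v=[-0.8061]
Step 13: x=[5.3119] v=[-0.7945]
Step 14: x=[5.1582] v=[-0.7686]
Step 15: x=[5.0124] v=[-0.7288]
Step 16: x=[4.8772] v=[-0.6759]
Step 17: x=[4.7550] v=[-0.6108]
Step 18: x=[4.6481] v=[-0.5347]
Step 19: x=[4.5583] v=[-0.4490]
Step 20: x=[4.4873] v=[-0.3552]
Step 21: x=[4.4363] v=[-0.2551]
Step 22: x=[4.4062] v=[-0.1504]
Step 23: x=[4.3976] v=[-0.0430]
Step 24: x=[4.4106] v=[0.0652]
First v>=0 after going negative at step 24, time=4.8000

Answer: 4.8000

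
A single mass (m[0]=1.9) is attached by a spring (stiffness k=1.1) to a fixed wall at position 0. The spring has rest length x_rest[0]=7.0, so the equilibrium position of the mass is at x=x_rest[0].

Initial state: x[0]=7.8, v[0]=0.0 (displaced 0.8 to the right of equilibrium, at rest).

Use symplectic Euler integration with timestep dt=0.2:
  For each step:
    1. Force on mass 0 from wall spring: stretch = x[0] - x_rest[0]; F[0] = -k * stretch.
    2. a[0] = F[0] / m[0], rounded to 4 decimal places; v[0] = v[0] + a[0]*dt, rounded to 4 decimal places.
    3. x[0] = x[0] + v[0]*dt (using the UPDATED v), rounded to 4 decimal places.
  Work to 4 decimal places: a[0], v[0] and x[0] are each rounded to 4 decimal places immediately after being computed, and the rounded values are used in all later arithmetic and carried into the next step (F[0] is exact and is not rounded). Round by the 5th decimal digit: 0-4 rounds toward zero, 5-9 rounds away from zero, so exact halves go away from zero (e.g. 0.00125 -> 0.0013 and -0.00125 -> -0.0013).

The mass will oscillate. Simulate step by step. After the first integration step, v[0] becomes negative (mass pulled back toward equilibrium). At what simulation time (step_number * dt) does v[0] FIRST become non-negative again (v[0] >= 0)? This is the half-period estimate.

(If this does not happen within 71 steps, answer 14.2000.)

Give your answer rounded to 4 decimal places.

Answer: 4.2000

Derivation:
Step 0: x=[7.8000] v=[0.0000]
Step 1: x=[7.7815] v=[-0.0926]
Step 2: x=[7.7449] v=[-0.1831]
Step 3: x=[7.6910] v=[-0.2694]
Step 4: x=[7.6211] v=[-0.3494]
Step 5: x=[7.5368] v=[-0.4213]
Step 6: x=[7.4401] v=[-0.4835]
Step 7: x=[7.3332] v=[-0.5345]
Step 8: x=[7.2186] v=[-0.5731]
Step 9: x=[7.0989] v=[-0.5984]
Step 10: x=[6.9769] v=[-0.6099]
Step 11: x=[6.8555] v=[-0.6072]
Step 12: x=[6.7374] v=[-0.5905]
Step 13: x=[6.6254] v=[-0.5601]
Step 14: x=[6.5221] v=[-0.5167]
Step 15: x=[6.4298] v=[-0.4614]
Step 16: x=[6.3507] v=[-0.3954]
Step 17: x=[6.2867] v=[-0.3202]
Step 18: x=[6.2392] v=[-0.2376]
Step 19: x=[6.2093] v=[-0.1495]
Step 20: x=[6.1977] v=[-0.0579]
Step 21: x=[6.2047] v=[0.0350]
First v>=0 after going negative at step 21, time=4.2000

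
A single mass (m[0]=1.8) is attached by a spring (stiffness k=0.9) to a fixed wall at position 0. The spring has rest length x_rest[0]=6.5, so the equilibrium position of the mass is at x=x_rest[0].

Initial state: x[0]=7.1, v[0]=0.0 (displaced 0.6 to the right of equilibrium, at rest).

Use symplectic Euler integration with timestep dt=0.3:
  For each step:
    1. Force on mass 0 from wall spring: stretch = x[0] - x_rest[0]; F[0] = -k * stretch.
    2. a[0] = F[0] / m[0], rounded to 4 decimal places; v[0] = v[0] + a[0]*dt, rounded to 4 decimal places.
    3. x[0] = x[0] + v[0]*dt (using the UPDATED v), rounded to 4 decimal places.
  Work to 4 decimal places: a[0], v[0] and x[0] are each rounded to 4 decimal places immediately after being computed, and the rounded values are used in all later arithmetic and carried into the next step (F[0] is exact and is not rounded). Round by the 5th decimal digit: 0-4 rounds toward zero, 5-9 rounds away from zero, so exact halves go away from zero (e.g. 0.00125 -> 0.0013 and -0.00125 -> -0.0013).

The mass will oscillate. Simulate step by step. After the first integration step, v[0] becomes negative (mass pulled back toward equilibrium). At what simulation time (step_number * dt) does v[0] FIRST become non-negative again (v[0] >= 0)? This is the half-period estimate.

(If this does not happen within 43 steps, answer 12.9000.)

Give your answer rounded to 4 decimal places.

Step 0: x=[7.1000] v=[0.0000]
Step 1: x=[7.0730] v=[-0.0900]
Step 2: x=[7.0202] v=[-0.1760]
Step 3: x=[6.9440] v=[-0.2540]
Step 4: x=[6.8478] v=[-0.3206]
Step 5: x=[6.7360] v=[-0.3728]
Step 6: x=[6.6135] v=[-0.4082]
Step 7: x=[6.4859] v=[-0.4252]
Step 8: x=[6.3590] v=[-0.4231]
Step 9: x=[6.2384] v=[-0.4020]
Step 10: x=[6.1296] v=[-0.3628]
Step 11: x=[6.0374] v=[-0.3072]
Step 12: x=[5.9661] v=[-0.2378]
Step 13: x=[5.9188] v=[-0.1577]
Step 14: x=[5.8977] v=[-0.0705]
Step 15: x=[5.9037] v=[0.0199]
First v>=0 after going negative at step 15, time=4.5000

Answer: 4.5000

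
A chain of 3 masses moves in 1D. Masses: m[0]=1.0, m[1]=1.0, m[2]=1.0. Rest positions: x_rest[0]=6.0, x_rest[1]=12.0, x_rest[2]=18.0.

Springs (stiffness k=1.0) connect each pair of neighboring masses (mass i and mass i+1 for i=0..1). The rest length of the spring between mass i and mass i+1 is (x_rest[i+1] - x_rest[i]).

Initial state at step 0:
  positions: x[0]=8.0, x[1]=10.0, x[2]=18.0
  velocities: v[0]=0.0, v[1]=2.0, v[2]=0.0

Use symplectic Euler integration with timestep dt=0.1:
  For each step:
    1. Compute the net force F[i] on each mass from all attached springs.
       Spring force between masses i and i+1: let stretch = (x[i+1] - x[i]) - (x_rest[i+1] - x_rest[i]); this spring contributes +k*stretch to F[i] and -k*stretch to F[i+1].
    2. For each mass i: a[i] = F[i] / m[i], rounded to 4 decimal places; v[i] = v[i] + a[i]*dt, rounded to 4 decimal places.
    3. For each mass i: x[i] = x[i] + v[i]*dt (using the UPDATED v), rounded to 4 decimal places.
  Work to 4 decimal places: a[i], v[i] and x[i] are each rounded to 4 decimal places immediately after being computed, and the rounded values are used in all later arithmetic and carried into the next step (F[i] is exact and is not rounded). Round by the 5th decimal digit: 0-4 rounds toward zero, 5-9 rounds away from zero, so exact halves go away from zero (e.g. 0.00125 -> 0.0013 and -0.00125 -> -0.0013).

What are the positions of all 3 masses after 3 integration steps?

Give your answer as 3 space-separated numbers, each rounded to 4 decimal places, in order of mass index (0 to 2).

Step 0: x=[8.0000 10.0000 18.0000] v=[0.0000 2.0000 0.0000]
Step 1: x=[7.9600 10.2600 17.9800] v=[-0.4000 2.6000 -0.2000]
Step 2: x=[7.8830 10.5742 17.9428] v=[-0.7700 3.1420 -0.3720]
Step 3: x=[7.7729 10.9352 17.8919] v=[-1.1009 3.6097 -0.5089]

Answer: 7.7729 10.9352 17.8919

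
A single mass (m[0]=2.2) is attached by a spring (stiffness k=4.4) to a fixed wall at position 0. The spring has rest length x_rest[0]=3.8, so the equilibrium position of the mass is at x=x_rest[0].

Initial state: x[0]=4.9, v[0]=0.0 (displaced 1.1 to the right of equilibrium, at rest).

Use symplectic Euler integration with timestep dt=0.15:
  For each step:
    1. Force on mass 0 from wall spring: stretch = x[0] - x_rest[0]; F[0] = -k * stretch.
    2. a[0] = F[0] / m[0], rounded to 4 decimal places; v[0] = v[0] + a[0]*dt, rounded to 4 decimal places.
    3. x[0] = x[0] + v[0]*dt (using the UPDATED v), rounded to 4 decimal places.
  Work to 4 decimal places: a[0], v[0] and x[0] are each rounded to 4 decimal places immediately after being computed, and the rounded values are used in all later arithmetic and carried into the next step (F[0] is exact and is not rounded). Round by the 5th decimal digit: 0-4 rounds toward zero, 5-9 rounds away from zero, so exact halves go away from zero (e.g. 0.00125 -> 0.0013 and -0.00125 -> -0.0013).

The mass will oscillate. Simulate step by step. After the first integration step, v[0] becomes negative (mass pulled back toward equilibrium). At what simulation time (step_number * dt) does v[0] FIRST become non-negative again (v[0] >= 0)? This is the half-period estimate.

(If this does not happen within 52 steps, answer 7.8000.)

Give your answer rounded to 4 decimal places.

Answer: 2.2500

Derivation:
Step 0: x=[4.9000] v=[0.0000]
Step 1: x=[4.8505] v=[-0.3300]
Step 2: x=[4.7537] v=[-0.6452]
Step 3: x=[4.6140] v=[-0.9313]
Step 4: x=[4.4377] v=[-1.1755]
Step 5: x=[4.2327] v=[-1.3668]
Step 6: x=[4.0082] v=[-1.4966]
Step 7: x=[3.7743] v=[-1.5591]
Step 8: x=[3.5416] v=[-1.5514]
Step 9: x=[3.3205] v=[-1.4739]
Step 10: x=[3.1210] v=[-1.3301]
Step 11: x=[2.9520] v=[-1.1264]
Step 12: x=[2.8212] v=[-0.8720]
Step 13: x=[2.7344] v=[-0.5784]
Step 14: x=[2.6956] v=[-0.2587]
Step 15: x=[2.7065] v=[0.0726]
First v>=0 after going negative at step 15, time=2.2500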